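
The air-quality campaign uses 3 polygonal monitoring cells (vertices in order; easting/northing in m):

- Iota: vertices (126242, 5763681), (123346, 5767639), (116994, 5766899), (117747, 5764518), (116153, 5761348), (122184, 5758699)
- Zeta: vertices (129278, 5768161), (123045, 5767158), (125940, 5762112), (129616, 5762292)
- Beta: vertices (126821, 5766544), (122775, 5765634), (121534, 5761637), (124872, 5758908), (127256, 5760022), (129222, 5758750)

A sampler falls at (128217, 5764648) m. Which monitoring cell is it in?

Cast a ray rightward from (128217, 5764648). For each polygon, the edges (by vertex number in listed order) whose endpoints lie on opposite sides of northing = 5764648, where each meets that height, and whether that is right or left of the point:
Iota: 1–2 at easting≈125534.5 (left), 3–4 at easting≈117705.9 (left) → 0 crossings.
Zeta: 2–3 at easting≈124485.0 (left), 4–1 at easting≈129480.3 (right) → 1 crossing.
Beta: 2–3 at easting≈122468.9 (left), 6–1 at easting≈127405.1 (left) → 0 crossings.
Only Zeta has an odd count, so the point is inside Zeta.

Zeta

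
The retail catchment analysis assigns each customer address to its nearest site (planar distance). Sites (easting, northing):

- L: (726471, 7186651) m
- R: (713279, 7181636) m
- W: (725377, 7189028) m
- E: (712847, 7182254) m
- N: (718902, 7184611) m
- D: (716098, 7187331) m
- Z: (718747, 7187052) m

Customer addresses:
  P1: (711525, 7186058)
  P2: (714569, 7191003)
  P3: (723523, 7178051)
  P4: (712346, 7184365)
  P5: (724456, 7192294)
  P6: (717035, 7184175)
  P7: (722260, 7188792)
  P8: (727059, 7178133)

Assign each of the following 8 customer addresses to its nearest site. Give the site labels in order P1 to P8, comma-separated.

E, D, N, E, W, N, W, L

P1 → E (d²=16218100.00)
P2 → D (d²=15821425.00)
P3 → N (d²=64387241.00)
P4 → E (d²=4707322.00)
P5 → W (d²=11514997.00)
P6 → N (d²=3675785.00)
P7 → W (d²=9771385.00)
P8 → L (d²=72902068.00)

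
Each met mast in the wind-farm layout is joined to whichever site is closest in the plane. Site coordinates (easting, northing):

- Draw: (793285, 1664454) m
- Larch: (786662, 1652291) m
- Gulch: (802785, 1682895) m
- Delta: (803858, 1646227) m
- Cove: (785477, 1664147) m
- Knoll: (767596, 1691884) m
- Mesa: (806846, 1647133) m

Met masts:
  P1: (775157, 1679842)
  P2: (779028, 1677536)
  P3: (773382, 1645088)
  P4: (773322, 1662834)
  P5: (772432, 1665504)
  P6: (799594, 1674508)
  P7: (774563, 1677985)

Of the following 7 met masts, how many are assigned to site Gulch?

1

P1 → Knoll
P2 → Cove
P3 → Larch
P4 → Cove
P5 → Cove
P6 → Gulch
P7 → Knoll
1 of the 7 goes to Gulch.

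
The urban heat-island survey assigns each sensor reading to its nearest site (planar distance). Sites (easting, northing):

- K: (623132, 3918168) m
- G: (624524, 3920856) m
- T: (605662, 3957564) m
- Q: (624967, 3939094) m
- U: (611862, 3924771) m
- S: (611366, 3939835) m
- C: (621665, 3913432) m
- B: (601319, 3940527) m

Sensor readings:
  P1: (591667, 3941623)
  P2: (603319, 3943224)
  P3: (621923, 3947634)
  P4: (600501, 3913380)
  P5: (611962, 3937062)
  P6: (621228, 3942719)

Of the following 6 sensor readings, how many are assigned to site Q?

P1 → B
P2 → B
P3 → Q
P4 → U
P5 → S
P6 → Q
2 of the 6 go to Q.

2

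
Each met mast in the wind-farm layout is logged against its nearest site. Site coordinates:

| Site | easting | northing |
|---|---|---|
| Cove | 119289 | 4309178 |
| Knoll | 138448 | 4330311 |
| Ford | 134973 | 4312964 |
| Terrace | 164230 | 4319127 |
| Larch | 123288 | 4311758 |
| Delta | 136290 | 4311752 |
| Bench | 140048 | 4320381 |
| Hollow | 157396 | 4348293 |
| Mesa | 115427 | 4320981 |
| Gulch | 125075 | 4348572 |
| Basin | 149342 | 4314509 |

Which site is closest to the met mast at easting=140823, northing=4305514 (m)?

Squared distances to each site:
Cove: 477138052.000; Knoll: 620531834.000; Ford: 89725000.000; Terrace: 733201418.000; Larch: 346463761.000; Delta: 59460733.000; Bench: 221628314.000; Hollow: 2104707170.000; Mesa: 884184905.000; Gulch: 2101990868.000; Basin: 153483386.000.
Minimum at Delta.

Delta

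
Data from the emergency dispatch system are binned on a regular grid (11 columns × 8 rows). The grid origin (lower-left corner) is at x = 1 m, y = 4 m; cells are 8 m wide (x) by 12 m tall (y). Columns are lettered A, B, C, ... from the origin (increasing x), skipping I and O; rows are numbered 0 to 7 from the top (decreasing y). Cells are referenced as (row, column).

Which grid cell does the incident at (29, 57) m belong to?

Column index: ⌊(29 − 1) / 8⌋ = ⌊3.500⌋ = 3 → column D
Row offset from origin: ⌊(57 − 4) / 12⌋ = ⌊4.417⌋ = 4 → row 3 (counted from top)

(3, D)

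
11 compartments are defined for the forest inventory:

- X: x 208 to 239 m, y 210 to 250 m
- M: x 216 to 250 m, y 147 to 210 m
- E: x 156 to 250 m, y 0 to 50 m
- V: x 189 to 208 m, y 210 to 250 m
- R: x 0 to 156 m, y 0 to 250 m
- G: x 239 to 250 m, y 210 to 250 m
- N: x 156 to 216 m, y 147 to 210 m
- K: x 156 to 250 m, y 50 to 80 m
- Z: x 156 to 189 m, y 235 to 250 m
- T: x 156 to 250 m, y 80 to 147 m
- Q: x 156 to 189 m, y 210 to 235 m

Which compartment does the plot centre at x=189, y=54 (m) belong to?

The point has x = 189 and y = 54.
Only K satisfies 156 ≤ x ≤ 250 and 50 ≤ y ≤ 80.

K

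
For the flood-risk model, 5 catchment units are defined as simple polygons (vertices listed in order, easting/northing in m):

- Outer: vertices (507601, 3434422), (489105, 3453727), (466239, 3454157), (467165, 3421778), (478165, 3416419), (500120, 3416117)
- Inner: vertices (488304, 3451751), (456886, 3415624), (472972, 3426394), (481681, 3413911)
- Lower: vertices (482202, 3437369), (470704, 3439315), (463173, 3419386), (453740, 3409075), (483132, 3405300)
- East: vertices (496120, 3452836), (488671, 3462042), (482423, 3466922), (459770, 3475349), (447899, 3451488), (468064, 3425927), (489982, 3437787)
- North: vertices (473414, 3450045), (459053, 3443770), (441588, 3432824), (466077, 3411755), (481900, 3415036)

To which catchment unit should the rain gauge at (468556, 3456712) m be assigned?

Cast a ray rightward from (468556, 3456712). For each polygon, the edges (by vertex number in listed order) whose endpoints lie on opposite sides of northing = 3456712, where each meets that height, and whether that is right or left of the point:
Outer: no edge straddles that height → 0 crossings.
Inner: no edge straddles that height → 0 crossings.
Lower: no edge straddles that height → 0 crossings.
East: 1–2 at easting≈492983.7 (right), 4–5 at easting≈450498.0 (left) → 1 crossing.
North: no edge straddles that height → 0 crossings.
Only East has an odd count, so the point is inside East.

East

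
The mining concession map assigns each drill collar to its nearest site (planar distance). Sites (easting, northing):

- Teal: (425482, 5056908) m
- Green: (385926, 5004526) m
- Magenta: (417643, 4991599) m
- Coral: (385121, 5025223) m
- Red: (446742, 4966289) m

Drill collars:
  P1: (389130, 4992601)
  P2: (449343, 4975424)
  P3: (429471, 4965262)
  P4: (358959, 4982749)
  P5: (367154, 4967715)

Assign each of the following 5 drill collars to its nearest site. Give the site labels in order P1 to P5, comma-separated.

Green, Red, Red, Green, Green

P1 → Green (d²=152471241.00)
P2 → Red (d²=90213426.00)
P3 → Red (d²=299342170.00)
P4 → Green (d²=1201456818.00)
P5 → Green (d²=1707437705.00)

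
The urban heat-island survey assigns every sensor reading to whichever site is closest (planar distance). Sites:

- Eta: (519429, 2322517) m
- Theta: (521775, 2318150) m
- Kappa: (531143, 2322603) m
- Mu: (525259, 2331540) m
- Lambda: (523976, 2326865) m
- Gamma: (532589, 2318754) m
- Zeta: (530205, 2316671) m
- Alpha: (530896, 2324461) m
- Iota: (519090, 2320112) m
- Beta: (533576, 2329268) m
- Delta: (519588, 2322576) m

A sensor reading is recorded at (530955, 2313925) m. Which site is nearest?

Squared distances to each site:
Eta: 206671140.000; Theta: 102123025.000; Kappa: 75343028.000; Mu: 342732641.000; Lambda: 216150041.000; Gamma: 25989197.000; Zeta: 8103016.000; Alpha: 111010777.000; Iota: 179057194.000; Beta: 242277290.000; Delta: 204048490.000.
Minimum at Zeta.

Zeta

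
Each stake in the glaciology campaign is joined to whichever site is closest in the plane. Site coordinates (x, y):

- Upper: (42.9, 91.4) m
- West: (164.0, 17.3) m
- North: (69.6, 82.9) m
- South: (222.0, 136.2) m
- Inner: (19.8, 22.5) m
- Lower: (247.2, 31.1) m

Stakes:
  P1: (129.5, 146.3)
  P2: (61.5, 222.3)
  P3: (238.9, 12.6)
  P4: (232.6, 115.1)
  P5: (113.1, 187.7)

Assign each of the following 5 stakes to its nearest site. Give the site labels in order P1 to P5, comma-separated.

North, Upper, Lower, South, North

P1 → North (d²=7607.57)
P2 → Upper (d²=17480.77)
P3 → Lower (d²=411.14)
P4 → South (d²=557.57)
P5 → North (d²=12875.29)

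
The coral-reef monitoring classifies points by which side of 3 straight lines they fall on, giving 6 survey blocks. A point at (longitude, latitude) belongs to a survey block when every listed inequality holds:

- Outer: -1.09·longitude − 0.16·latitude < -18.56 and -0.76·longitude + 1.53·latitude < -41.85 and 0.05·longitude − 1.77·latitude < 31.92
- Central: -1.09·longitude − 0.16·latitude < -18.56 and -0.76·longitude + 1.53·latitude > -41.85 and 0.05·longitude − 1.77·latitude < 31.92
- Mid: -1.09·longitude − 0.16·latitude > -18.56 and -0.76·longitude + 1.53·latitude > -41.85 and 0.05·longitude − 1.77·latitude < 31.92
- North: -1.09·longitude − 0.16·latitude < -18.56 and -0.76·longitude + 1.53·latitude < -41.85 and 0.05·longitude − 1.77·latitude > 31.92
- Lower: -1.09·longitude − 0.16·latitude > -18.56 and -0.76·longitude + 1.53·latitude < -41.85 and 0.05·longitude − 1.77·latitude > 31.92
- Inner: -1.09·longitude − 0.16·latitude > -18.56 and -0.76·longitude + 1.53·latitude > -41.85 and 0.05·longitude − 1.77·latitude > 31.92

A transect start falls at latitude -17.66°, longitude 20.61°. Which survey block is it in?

-1.09·20.61 − 0.16·-17.66 = -19.639, which is < -18.56
-0.76·20.61 + 1.53·-17.66 = -42.683, which is < -41.85
0.05·20.61 − 1.77·-17.66 = 32.289, which is > 31.92
This sign pattern matches North.

North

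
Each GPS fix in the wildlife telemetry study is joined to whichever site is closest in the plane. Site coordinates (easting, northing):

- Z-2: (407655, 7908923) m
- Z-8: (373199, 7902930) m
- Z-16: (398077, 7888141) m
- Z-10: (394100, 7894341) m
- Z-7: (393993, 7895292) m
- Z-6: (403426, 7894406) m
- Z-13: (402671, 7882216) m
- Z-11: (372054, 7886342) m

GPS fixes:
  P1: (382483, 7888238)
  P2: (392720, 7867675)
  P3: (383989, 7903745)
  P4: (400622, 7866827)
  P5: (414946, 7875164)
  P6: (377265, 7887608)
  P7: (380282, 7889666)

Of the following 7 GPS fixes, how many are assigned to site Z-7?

P1 → Z-11
P2 → Z-13
P3 → Z-8
P4 → Z-13
P5 → Z-13
P6 → Z-11
P7 → Z-11
0 of the 7 go to Z-7.

0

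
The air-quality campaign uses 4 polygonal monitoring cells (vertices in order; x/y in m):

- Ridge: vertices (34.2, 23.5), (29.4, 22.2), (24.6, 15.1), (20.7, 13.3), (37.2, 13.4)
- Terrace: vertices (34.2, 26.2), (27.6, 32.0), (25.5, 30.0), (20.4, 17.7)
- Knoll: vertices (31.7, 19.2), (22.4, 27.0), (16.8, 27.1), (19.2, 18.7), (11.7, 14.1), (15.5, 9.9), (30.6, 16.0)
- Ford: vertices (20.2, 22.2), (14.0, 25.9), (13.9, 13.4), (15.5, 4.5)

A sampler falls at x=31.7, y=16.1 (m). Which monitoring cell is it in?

Ridge

Cast a ray rightward from (31.7, 16.1). For each polygon, the edges (by vertex number in listed order) whose endpoints lie on opposite sides of y = 16.1, where each meets that height, and whether that is right or left of the point:
Ridge: 2–3 at x≈25.28 (left), 5–1 at x≈36.40 (right) → 1 crossing.
Terrace: no edge straddles that height → 0 crossings.
Knoll: 4–5 at x≈14.96 (left), 7–1 at x≈30.63 (left) → 0 crossings.
Ford: 2–3 at x≈13.92 (left), 4–1 at x≈18.58 (left) → 0 crossings.
Only Ridge has an odd count, so the point is inside Ridge.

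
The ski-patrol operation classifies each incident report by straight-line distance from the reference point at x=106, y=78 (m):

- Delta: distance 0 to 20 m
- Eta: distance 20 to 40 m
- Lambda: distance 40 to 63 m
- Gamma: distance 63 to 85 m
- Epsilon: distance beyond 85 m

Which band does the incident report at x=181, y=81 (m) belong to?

Distance = √((181−106)² + (81−78)²) = √(5625.000 + 9.000) = 75.060 m.
63 ≤ 75.060 < 85 → Gamma.

Gamma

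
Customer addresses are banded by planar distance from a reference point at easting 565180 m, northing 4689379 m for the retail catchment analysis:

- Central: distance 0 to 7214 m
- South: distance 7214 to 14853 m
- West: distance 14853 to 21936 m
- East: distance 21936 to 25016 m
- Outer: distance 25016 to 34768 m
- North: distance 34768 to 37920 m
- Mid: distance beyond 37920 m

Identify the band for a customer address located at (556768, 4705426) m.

West

Distance = √((556768−565180)² + (4705426−4689379)²) = √(70761744.000 + 257506209.000) = 18118.166 m.
14853 ≤ 18118.166 < 21936 → West.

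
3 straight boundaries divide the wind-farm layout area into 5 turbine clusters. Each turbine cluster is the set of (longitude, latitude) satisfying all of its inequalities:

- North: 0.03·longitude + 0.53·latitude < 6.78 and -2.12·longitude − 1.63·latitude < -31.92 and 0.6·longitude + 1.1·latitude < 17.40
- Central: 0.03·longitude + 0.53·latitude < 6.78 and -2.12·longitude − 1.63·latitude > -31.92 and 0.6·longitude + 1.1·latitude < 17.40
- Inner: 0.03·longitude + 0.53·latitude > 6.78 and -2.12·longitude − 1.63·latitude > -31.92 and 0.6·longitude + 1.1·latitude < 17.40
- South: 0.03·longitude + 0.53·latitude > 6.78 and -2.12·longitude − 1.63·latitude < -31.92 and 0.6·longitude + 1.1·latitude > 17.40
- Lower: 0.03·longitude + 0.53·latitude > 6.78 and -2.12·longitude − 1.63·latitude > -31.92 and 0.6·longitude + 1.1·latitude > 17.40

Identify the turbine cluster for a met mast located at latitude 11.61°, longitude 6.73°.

North

0.03·6.73 + 0.53·11.61 = 6.355, which is < 6.78
-2.12·6.73 − 1.63·11.61 = -33.192, which is < -31.92
0.6·6.73 + 1.1·11.61 = 16.809, which is < 17.40
This sign pattern matches North.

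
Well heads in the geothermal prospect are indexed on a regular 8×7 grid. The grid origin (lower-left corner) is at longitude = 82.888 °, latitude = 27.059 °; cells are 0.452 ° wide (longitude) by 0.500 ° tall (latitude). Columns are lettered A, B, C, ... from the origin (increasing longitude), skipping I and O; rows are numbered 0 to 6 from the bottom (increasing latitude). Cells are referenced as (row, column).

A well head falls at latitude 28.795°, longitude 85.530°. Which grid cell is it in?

(3, F)

Column index: ⌊(85.530 − 82.888) / 0.452⌋ = ⌊5.845⌋ = 5 → column F
Row offset from origin: ⌊(28.795 − 27.059) / 0.500⌋ = ⌊3.472⌋ = 3 → row 3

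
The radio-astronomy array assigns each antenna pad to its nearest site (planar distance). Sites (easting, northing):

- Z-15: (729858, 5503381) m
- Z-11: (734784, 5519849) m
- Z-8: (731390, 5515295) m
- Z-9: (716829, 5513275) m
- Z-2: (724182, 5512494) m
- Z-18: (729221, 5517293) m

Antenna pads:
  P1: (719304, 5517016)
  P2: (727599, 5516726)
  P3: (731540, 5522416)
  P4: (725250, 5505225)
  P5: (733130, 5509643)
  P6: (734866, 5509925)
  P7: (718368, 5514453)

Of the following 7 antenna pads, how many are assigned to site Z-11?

P1 → Z-9
P2 → Z-18
P3 → Z-11
P4 → Z-15
P5 → Z-8
P6 → Z-8
P7 → Z-9
1 of the 7 goes to Z-11.

1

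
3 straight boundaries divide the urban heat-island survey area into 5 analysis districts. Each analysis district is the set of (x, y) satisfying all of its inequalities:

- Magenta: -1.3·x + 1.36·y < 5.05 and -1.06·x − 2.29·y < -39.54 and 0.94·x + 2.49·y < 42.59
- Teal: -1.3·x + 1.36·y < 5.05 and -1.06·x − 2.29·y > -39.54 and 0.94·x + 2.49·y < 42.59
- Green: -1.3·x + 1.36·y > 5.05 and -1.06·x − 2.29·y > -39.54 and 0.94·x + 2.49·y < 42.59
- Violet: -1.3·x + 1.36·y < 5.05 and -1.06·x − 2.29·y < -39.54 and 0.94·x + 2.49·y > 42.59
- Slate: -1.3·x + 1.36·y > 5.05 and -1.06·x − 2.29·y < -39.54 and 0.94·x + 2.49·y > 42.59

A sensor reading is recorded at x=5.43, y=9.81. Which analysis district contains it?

-1.3·5.43 + 1.36·9.81 = 6.283, which is > 5.05
-1.06·5.43 − 2.29·9.81 = -28.221, which is > -39.54
0.94·5.43 + 2.49·9.81 = 29.531, which is < 42.59
This sign pattern matches Green.

Green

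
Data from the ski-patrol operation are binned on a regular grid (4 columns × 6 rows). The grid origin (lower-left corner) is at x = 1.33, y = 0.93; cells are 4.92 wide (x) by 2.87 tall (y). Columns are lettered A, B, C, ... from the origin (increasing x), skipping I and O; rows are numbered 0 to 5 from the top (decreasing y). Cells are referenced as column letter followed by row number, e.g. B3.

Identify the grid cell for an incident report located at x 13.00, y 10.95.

C2

Column index: ⌊(13.00 − 1.33) / 4.92⌋ = ⌊2.372⌋ = 2 → column C
Row offset from origin: ⌊(10.95 − 0.93) / 2.87⌋ = ⌊3.491⌋ = 3 → row 2 (counted from top)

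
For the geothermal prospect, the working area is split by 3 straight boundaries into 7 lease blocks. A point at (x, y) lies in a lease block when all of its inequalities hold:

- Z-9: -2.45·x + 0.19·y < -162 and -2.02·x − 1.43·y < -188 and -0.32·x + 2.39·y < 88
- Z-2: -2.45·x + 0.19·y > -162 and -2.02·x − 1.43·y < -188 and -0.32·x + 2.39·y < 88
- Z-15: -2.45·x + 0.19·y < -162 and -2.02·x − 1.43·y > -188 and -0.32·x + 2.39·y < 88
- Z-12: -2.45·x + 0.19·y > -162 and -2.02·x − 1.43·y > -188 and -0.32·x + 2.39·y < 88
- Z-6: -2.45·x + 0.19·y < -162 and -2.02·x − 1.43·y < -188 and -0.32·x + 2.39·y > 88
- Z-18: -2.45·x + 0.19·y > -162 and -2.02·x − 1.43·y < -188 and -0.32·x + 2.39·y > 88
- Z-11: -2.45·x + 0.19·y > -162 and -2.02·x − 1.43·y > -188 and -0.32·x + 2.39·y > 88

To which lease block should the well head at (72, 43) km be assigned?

-2.45·72 + 0.19·43 = -168.230, which is < -162
-2.02·72 − 1.43·43 = -206.930, which is < -188
-0.32·72 + 2.39·43 = 79.730, which is < 88
This sign pattern matches Z-9.

Z-9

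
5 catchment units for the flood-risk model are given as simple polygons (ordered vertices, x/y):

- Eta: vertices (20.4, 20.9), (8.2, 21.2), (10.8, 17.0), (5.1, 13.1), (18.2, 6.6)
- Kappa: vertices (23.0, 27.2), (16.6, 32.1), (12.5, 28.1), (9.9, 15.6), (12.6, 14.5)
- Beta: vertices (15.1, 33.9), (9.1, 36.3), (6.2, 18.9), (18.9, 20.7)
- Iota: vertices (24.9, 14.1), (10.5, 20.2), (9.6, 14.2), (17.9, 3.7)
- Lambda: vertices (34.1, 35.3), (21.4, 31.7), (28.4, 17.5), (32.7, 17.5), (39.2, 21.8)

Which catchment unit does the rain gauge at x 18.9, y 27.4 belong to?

Cast a ray rightward from (18.9, 27.4). For each polygon, the edges (by vertex number in listed order) whose endpoints lie on opposite sides of y = 27.4, where each meets that height, and whether that is right or left of the point:
Eta: no edge straddles that height → 0 crossings.
Kappa: 1–2 at x≈22.74 (right), 3–4 at x≈12.35 (left) → 1 crossing.
Beta: 2–3 at x≈7.62 (left), 4–1 at x≈16.97 (left) → 0 crossings.
Iota: no edge straddles that height → 0 crossings.
Lambda: 2–3 at x≈23.52 (right), 5–1 at x≈37.08 (right) → 2 crossings.
Only Kappa has an odd count, so the point is inside Kappa.

Kappa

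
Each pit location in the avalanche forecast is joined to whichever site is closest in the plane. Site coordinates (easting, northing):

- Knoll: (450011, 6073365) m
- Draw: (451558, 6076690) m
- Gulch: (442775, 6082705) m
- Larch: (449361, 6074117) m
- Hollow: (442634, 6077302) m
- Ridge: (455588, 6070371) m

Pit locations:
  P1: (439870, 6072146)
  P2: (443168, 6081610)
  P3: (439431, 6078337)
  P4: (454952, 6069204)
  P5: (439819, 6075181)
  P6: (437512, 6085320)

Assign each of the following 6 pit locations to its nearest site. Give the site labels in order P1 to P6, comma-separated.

P1 → Hollow (d²=34224032.00)
P2 → Gulch (d²=1353474.00)
P3 → Hollow (d²=11330434.00)
P4 → Ridge (d²=1766385.00)
P5 → Hollow (d²=12422866.00)
P6 → Gulch (d²=34537394.00)

Hollow, Gulch, Hollow, Ridge, Hollow, Gulch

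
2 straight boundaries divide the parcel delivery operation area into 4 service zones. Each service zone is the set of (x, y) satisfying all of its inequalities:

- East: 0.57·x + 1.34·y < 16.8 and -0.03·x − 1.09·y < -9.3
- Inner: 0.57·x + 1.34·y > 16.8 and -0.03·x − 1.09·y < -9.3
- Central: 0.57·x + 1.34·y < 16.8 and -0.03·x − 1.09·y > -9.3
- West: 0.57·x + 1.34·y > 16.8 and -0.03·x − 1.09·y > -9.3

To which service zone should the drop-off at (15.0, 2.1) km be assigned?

Central

0.57·15.0 + 1.34·2.1 = 11.364, which is < 16.8
-0.03·15.0 − 1.09·2.1 = -2.739, which is > -9.3
This sign pattern matches Central.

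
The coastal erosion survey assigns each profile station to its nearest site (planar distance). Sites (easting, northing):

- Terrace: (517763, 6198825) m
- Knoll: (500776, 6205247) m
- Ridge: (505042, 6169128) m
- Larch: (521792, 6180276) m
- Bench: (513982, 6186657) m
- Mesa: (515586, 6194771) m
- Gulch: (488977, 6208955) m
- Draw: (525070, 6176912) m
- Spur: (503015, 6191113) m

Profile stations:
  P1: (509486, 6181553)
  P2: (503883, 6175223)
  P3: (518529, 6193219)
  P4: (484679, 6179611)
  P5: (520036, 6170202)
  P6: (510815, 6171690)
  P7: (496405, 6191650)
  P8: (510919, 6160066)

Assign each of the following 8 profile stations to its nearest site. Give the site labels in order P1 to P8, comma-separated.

P1 → Bench (d²=46264832.00)
P2 → Ridge (d²=38492306.00)
P3 → Mesa (d²=11069953.00)
P4 → Spur (d²=468504900.00)
P5 → Draw (d²=70365256.00)
P6 → Ridge (d²=39891373.00)
P7 → Spur (d²=43980469.00)
P8 → Ridge (d²=116658973.00)

Bench, Ridge, Mesa, Spur, Draw, Ridge, Spur, Ridge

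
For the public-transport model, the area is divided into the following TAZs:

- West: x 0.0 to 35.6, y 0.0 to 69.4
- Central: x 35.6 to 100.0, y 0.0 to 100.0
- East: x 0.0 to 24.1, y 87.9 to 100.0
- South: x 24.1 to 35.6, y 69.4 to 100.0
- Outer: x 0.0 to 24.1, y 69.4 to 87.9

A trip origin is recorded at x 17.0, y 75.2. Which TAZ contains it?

The point has x = 17.0 and y = 75.2.
Only Outer satisfies 0.0 ≤ x ≤ 24.1 and 69.4 ≤ y ≤ 87.9.

Outer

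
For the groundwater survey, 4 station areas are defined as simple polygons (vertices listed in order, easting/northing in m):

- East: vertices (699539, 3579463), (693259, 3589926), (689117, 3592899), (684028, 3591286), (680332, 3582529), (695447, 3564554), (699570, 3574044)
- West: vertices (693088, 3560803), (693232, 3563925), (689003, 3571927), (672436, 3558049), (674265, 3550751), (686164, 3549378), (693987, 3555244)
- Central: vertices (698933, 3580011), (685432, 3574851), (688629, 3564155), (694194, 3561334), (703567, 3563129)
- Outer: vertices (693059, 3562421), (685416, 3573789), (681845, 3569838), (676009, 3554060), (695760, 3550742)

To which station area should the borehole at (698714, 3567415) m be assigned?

Central

Cast a ray rightward from (698714, 3567415). For each polygon, the edges (by vertex number in listed order) whose endpoints lie on opposite sides of northing = 3567415, where each meets that height, and whether that is right or left of the point:
East: 5–6 at easting≈693041.2 (left), 6–7 at easting≈696690.0 (left) → 0 crossings.
West: 2–3 at easting≈691387.6 (left), 3–4 at easting≈683616.8 (left) → 0 crossings.
Central: 2–3 at easting≈687654.6 (left), 5–1 at easting≈702390.5 (right) → 1 crossing.
Outer: 1–2 at easting≈689701.4 (left), 3–4 at easting≈680948.8 (left) → 0 crossings.
Only Central has an odd count, so the point is inside Central.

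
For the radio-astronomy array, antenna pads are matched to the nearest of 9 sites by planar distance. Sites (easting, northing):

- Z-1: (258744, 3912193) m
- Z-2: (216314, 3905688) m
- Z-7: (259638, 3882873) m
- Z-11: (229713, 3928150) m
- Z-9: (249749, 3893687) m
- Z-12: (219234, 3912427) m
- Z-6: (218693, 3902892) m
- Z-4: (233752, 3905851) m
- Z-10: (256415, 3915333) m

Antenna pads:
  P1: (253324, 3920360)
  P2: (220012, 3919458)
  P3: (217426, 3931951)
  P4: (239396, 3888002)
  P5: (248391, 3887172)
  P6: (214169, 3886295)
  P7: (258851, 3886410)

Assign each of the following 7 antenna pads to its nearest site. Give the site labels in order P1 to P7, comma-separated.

P1 → Z-10 (d²=34825010.00)
P2 → Z-12 (d²=50040245.00)
P3 → Z-11 (d²=165417970.00)
P4 → Z-9 (d²=139503834.00)
P5 → Z-9 (d²=44289389.00)
P6 → Z-6 (d²=295926985.00)
P7 → Z-7 (d²=13129738.00)

Z-10, Z-12, Z-11, Z-9, Z-9, Z-6, Z-7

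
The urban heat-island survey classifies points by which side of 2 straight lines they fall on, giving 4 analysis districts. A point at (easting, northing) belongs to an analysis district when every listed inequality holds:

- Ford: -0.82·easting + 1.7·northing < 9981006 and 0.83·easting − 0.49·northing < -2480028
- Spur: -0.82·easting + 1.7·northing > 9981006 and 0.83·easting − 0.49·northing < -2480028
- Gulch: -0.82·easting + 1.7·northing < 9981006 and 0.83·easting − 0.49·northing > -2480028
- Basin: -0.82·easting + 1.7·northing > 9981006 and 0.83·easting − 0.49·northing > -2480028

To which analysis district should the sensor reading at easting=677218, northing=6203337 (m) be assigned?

-0.82·677218 + 1.7·6203337 = 9990354.140, which is > 9981006
0.83·677218 − 0.49·6203337 = -2477544.190, which is > -2480028
This sign pattern matches Basin.

Basin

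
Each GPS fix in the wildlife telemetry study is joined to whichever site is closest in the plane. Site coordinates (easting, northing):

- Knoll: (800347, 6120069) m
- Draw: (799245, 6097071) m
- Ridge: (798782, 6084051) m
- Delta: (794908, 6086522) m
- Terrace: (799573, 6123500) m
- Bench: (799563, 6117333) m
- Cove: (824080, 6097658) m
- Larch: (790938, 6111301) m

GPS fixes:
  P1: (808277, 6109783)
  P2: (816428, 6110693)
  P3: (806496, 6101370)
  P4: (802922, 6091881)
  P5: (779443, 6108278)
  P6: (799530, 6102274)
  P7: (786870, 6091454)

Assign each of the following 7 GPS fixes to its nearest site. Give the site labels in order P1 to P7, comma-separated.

Bench, Cove, Draw, Draw, Larch, Draw, Delta

P1 → Bench (d²=132936296.00)
P2 → Cove (d²=228464329.00)
P3 → Draw (d²=71058402.00)
P4 → Draw (d²=40456429.00)
P5 → Larch (d²=141273554.00)
P6 → Draw (d²=27152434.00)
P7 → Delta (d²=88934068.00)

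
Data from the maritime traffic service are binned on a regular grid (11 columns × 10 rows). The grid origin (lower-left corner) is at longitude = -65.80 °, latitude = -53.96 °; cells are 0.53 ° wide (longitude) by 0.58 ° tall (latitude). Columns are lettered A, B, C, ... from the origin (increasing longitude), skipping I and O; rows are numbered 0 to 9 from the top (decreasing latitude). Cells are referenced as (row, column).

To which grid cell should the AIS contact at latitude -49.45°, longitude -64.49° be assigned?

Column index: ⌊(-64.49 − -65.80) / 0.53⌋ = ⌊2.472⌋ = 2 → column C
Row offset from origin: ⌊(-49.45 − -53.96) / 0.58⌋ = ⌊7.776⌋ = 7 → row 2 (counted from top)

(2, C)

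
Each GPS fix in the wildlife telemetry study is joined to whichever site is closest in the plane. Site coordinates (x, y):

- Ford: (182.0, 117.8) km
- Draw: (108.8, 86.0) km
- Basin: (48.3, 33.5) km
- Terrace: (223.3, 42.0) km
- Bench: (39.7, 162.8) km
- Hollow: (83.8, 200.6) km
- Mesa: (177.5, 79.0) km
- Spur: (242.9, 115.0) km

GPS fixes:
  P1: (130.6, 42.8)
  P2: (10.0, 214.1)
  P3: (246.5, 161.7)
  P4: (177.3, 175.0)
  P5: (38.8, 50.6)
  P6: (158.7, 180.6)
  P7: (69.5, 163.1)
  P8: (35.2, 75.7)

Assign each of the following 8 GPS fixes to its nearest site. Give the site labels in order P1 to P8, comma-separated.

Draw, Bench, Spur, Ford, Basin, Ford, Bench, Basin

P1 → Draw (d²=2341.48)
P2 → Bench (d²=3513.78)
P3 → Spur (d²=2193.85)
P4 → Ford (d²=3293.93)
P5 → Basin (d²=382.66)
P6 → Ford (d²=4486.73)
P7 → Bench (d²=888.13)
P8 → Basin (d²=1952.45)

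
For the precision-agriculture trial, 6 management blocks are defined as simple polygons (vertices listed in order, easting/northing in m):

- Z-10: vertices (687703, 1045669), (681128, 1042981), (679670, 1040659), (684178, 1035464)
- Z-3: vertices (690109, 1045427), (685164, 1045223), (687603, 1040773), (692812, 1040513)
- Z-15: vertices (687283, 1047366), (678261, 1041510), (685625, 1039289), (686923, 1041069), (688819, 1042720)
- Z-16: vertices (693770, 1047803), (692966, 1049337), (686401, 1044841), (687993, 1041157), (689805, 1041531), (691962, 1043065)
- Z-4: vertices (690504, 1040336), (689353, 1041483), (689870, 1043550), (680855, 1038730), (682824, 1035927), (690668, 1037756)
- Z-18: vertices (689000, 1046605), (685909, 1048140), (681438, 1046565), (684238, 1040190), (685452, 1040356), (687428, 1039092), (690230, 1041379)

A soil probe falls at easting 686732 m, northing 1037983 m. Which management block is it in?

Z-4

Cast a ray rightward from (686732, 1037983). For each polygon, the edges (by vertex number in listed order) whose endpoints lie on opposite sides of northing = 1037983, where each meets that height, and whether that is right or left of the point:
Z-10: 3–4 at easting≈681992.1 (left), 4–1 at easting≈685048.1 (left) → 0 crossings.
Z-3: no edge straddles that height → 0 crossings.
Z-15: no edge straddles that height → 0 crossings.
Z-16: no edge straddles that height → 0 crossings.
Z-4: 4–5 at easting≈681379.7 (left), 6–1 at easting≈690653.6 (right) → 1 crossing.
Z-18: no edge straddles that height → 0 crossings.
Only Z-4 has an odd count, so the point is inside Z-4.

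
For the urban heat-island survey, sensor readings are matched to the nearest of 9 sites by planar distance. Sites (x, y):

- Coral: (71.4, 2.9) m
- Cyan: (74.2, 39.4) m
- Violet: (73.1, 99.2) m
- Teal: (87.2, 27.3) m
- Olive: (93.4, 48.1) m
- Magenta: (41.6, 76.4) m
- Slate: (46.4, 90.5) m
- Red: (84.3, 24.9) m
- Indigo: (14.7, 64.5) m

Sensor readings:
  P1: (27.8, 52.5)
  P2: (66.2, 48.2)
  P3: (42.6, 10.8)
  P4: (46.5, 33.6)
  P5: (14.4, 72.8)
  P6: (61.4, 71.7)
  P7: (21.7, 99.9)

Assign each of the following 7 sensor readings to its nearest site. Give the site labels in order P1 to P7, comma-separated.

Indigo, Cyan, Coral, Cyan, Indigo, Magenta, Slate

P1 → Indigo (d²=315.61)
P2 → Cyan (d²=141.44)
P3 → Coral (d²=891.85)
P4 → Cyan (d²=800.93)
P5 → Indigo (d²=68.98)
P6 → Magenta (d²=414.13)
P7 → Slate (d²=698.45)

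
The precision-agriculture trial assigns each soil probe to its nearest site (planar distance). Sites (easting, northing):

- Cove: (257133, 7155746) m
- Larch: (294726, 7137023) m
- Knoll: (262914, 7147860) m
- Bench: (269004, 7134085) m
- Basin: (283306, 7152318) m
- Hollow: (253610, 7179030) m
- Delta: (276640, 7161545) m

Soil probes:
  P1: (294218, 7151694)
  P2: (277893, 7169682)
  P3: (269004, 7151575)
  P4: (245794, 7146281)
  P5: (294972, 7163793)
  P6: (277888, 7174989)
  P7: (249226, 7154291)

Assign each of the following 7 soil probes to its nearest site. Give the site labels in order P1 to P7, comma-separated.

P1 → Basin (d²=119461120.00)
P2 → Delta (d²=67780778.00)
P3 → Knoll (d²=50889325.00)
P4 → Cove (d²=218159146.00)
P5 → Basin (d²=267771181.00)
P6 → Delta (d²=182298640.00)
P7 → Cove (d²=64637674.00)

Basin, Delta, Knoll, Cove, Basin, Delta, Cove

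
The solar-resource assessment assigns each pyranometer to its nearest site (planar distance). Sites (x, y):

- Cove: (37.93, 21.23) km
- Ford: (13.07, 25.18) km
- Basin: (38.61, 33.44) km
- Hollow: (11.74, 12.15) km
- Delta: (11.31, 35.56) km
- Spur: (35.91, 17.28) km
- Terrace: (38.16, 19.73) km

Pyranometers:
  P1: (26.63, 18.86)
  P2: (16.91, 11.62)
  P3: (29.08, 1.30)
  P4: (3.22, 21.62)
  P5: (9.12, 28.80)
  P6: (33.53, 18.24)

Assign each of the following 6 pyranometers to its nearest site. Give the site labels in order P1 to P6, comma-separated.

Spur, Hollow, Spur, Ford, Ford, Spur

P1 → Spur (d²=88.61)
P2 → Hollow (d²=27.01)
P3 → Spur (d²=302.01)
P4 → Ford (d²=109.70)
P5 → Ford (d²=28.71)
P6 → Spur (d²=6.59)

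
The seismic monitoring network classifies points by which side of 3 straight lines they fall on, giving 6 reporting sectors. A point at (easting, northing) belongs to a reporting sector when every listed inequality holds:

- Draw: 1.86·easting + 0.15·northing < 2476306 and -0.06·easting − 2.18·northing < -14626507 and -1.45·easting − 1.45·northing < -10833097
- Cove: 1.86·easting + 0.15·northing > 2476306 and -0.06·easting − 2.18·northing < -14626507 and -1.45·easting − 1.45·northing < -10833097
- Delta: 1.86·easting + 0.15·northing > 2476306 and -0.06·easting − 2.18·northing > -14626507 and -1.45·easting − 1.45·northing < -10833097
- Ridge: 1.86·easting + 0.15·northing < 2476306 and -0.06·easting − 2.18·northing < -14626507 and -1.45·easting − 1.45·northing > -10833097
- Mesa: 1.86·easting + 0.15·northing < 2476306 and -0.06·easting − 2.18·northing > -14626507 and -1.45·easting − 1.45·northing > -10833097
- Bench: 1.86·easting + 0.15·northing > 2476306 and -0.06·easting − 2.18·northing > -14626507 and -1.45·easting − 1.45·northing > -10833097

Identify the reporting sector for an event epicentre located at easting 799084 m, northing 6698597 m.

1.86·799084 + 0.15·6698597 = 2491085.790, which is > 2476306
-0.06·799084 − 2.18·6698597 = -14650886.500, which is < -14626507
-1.45·799084 − 1.45·6698597 = -10871637.450, which is < -10833097
This sign pattern matches Cove.

Cove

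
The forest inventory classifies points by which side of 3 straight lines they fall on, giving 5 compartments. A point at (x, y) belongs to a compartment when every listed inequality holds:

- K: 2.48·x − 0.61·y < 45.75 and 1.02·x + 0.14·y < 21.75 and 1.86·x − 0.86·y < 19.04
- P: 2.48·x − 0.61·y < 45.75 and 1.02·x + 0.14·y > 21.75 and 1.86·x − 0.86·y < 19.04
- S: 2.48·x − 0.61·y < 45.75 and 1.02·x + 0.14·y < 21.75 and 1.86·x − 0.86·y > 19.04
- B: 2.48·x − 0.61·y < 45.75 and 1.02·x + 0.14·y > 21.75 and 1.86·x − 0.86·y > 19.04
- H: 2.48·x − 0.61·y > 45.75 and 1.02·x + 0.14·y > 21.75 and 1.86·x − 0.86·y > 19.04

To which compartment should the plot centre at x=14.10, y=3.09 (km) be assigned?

S

2.48·14.10 − 0.61·3.09 = 33.083, which is < 45.75
1.02·14.10 + 0.14·3.09 = 14.815, which is < 21.75
1.86·14.10 − 0.86·3.09 = 23.569, which is > 19.04
This sign pattern matches S.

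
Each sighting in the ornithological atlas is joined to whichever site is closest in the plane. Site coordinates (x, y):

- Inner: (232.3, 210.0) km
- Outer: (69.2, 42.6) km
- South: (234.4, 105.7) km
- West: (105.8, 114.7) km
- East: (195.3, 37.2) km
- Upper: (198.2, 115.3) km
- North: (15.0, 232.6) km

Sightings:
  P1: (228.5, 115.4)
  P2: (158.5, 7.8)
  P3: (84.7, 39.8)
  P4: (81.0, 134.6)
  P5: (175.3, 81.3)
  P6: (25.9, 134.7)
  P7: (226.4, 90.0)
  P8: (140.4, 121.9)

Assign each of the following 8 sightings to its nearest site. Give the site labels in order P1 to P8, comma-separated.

South, East, Outer, West, Upper, West, South, West

P1 → South (d²=128.90)
P2 → East (d²=2218.60)
P3 → Outer (d²=248.09)
P4 → West (d²=1011.05)
P5 → Upper (d²=1680.41)
P6 → West (d²=6784.01)
P7 → South (d²=310.49)
P8 → West (d²=1249.00)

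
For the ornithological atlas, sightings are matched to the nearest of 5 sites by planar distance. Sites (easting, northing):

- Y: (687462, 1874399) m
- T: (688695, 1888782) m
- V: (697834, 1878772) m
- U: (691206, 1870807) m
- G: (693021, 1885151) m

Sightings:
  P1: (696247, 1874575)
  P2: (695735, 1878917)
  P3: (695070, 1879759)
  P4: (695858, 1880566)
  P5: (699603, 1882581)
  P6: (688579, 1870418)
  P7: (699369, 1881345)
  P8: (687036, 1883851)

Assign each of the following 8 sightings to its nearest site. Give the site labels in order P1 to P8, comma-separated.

P1 → V (d²=20133378.00)
P2 → V (d²=4426826.00)
P3 → V (d²=8613865.00)
P4 → V (d²=7123012.00)
P5 → V (d²=17637842.00)
P6 → U (d²=7052450.00)
P7 → V (d²=8976554.00)
P8 → T (d²=27067042.00)

V, V, V, V, V, U, V, T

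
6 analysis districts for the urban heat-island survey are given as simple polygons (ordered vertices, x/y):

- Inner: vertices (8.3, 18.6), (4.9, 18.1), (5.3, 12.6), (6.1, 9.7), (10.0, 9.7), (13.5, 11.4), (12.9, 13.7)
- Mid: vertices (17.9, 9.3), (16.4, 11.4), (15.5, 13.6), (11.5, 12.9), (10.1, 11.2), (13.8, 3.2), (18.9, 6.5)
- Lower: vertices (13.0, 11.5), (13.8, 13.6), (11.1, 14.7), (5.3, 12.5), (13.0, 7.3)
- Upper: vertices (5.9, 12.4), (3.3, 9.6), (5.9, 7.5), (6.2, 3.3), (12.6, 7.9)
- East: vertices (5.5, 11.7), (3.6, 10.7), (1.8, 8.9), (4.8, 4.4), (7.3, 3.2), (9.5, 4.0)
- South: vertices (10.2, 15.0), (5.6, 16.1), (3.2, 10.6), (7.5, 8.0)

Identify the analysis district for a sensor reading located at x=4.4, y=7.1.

Cast a ray rightward from (4.4, 7.1). For each polygon, the edges (by vertex number in listed order) whose endpoints lie on opposite sides of y = 7.1, where each meets that height, and whether that is right or left of the point:
Inner: no edge straddles that height → 0 crossings.
Mid: 5–6 at x≈12.00 (right), 7–1 at x≈18.69 (right) → 2 crossings.
Lower: no edge straddles that height → 0 crossings.
Upper: 3–4 at x≈5.93 (right), 4–5 at x≈11.49 (right) → 2 crossings.
East: 3–4 at x≈3.00 (left), 6–1 at x≈7.89 (right) → 1 crossing.
South: no edge straddles that height → 0 crossings.
Only East has an odd count, so the point is inside East.

East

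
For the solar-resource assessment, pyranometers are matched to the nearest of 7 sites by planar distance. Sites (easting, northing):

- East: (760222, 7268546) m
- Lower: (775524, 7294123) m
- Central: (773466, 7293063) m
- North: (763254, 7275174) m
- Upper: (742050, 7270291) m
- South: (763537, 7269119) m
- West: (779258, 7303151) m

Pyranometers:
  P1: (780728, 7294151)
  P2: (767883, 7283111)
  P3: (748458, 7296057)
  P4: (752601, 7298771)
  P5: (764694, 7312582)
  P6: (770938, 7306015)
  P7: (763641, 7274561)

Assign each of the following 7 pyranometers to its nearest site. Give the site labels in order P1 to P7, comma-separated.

P1 → Lower (d²=27082400.00)
P2 → North (d²=84423610.00)
P3 → Central (d²=634364100.00)
P4 → Central (d²=467929489.00)
P5 → West (d²=301053857.00)
P6 → West (d²=77424896.00)
P7 → North (d²=525538.00)

Lower, North, Central, Central, West, West, North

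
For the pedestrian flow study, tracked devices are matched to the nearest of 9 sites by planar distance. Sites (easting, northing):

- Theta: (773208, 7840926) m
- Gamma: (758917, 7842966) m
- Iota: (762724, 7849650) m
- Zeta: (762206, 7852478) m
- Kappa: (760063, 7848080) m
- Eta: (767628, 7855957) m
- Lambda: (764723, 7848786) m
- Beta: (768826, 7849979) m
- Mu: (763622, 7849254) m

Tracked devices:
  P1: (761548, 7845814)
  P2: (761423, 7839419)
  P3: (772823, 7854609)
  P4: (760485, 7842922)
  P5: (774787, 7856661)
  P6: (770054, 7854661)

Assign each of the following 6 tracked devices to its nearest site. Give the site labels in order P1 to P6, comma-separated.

Kappa, Gamma, Eta, Gamma, Eta, Eta

P1 → Kappa (d²=7339981.00)
P2 → Gamma (d²=18861245.00)
P3 → Eta (d²=28805129.00)
P4 → Gamma (d²=2460560.00)
P5 → Eta (d²=51746897.00)
P6 → Eta (d²=7565092.00)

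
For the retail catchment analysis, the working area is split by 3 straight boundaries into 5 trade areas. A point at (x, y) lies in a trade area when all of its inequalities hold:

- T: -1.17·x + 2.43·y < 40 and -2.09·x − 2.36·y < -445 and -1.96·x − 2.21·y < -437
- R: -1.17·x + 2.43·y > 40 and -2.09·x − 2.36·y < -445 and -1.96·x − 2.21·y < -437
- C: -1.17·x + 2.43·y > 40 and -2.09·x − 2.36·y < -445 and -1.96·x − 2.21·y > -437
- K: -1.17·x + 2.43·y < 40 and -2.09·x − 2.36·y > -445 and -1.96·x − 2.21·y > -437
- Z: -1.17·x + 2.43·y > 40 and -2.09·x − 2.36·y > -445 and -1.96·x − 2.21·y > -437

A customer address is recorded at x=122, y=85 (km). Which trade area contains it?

C

-1.17·122 + 2.43·85 = 63.810, which is > 40
-2.09·122 − 2.36·85 = -455.580, which is < -445
-1.96·122 − 2.21·85 = -426.970, which is > -437
This sign pattern matches C.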